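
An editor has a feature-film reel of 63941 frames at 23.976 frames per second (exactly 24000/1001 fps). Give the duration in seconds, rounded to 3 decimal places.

Running time = 63941 × 1001/24000 = 64004941/24000 s ≈ 2666.873 s.

2666.873 seconds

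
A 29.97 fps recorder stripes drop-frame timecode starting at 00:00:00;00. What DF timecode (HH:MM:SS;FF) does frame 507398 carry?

Each 10-minute DF block holds 10 × 60 × 30 − 9 × 2 = 17982 frames. 507398 ÷ 17982 → 28 full blocks, remainder 3902.
Within the partial block the first minute is 1800 frames and each further minute 1798, so 2 further minute boundaries passed. Total skipped labels = 18 × 28 + 2 × 2 = 508.
Non-drop label index = 507398 + 508 = 507906; at 30 labels/s that is 04:42:10:06, i.e. DF 04:42:10;06.

04:42:10;06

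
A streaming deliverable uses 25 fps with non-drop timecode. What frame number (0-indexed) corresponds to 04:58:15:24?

Total seconds to the label: (4 × 3600 + 58 × 60 + 15) = 17895.
Frame index = 17895 × 25 + 24 = 447399.

frame 447399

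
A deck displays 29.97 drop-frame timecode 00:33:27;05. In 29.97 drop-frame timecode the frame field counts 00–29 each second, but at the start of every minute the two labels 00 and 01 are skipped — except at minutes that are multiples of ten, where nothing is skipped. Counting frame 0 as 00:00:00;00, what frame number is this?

60155

Complete 10-minute blocks: 3, each 17982 frames → 53946.
Remaining 3 whole minutes in the current block: 1800 + 2 × 1798 = 5396 frames.
Within the current minute: 27 × 30 + 5 − 2 = 813 (labels ;00/;01 skipped at this minute). Total = 53946 + 5396 + 813 = 60155.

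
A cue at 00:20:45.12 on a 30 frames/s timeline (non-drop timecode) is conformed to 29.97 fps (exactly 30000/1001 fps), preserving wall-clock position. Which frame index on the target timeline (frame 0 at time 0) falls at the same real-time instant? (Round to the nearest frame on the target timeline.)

Source frame index: (0×3600 + 20×60 + 45) × 30 + 12 = 37362.
Real time: 37362 / (30) = 6227/5 s.
Target frame: (6227/5) × (30000/1001) = 2874000/77 ≈ 37324.675 → 37325.

frame 37325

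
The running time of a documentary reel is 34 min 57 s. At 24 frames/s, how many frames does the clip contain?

50328 frames

34 min 57 s = 2097 s.
Frames = 2097 × 24 = 50328.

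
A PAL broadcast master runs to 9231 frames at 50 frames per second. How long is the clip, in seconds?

Running time = 9231 / (50) = 184.62 s.

184.62 seconds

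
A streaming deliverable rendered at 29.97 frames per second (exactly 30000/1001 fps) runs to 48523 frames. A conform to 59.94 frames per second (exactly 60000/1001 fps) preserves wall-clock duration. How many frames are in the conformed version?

97046 frames

Target frames = source frames × (target rate / source rate) = 48523 × (60000/1001)/(30000/1001) = 48523 × 2 = 97046.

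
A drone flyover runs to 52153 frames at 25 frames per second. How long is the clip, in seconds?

2086.12 seconds

Running time = 52153 / (25) = 2086.12 s.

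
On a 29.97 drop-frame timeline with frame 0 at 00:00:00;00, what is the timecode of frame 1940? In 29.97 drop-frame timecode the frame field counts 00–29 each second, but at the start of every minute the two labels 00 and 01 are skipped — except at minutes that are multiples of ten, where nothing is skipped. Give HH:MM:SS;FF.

00:01:04;22

Each 10-minute DF block holds 10 × 60 × 30 − 9 × 2 = 17982 frames. 1940 ÷ 17982 → 0 full blocks, remainder 1940.
Within the partial block the first minute is 1800 frames and each further minute 1798, so 1 further minute boundary passed. Total skipped labels = 18 × 0 + 2 × 1 = 2.
Non-drop label index = 1940 + 2 = 1942; at 30 labels/s that is 00:01:04:22, i.e. DF 00:01:04;22.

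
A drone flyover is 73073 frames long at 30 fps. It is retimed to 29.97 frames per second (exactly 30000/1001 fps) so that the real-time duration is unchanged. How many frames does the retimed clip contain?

Target frames = source frames × (target rate / source rate) = 73073 × (30000/1001)/(30) = 73073 × 1000/1001 = 73000.

73000 frames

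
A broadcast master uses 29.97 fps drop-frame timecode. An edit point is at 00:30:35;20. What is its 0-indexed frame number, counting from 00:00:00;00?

55016

Complete 10-minute blocks: 3, each 17982 frames → 53946.
Remaining 0 whole minutes in the current block: 0 frames.
Within the current minute: 35 × 30 + 20 = 1070. Total = 53946 + 0 + 1070 = 55016.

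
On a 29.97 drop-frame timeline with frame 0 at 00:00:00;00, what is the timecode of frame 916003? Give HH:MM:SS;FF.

08:29:24;01

Each 10-minute DF block holds 10 × 60 × 30 − 9 × 2 = 17982 frames. 916003 ÷ 17982 → 50 full blocks, remainder 16903.
Within the partial block the first minute is 1800 frames and each further minute 1798, so 9 further minute boundaries passed. Total skipped labels = 18 × 50 + 2 × 9 = 918.
Non-drop label index = 916003 + 918 = 916921; at 30 labels/s that is 08:29:24:01, i.e. DF 08:29:24;01.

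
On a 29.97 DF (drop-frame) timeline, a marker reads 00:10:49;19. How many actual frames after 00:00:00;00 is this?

Complete 10-minute blocks: 1, each 17982 frames → 17982.
Remaining 0 whole minutes in the current block: 0 frames.
Within the current minute: 49 × 30 + 19 = 1489. Total = 17982 + 0 + 1489 = 19471.

19471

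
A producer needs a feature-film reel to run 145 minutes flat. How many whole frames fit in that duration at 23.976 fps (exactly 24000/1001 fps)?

145 min = 8700 s.
Frames = 8700 × 24000/1001 = 208800000/1001 ≈ 208591.4086.
Complete frames: 208591.

208591 frames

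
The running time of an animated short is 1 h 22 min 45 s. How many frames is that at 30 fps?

1 h 22 min 45 s = 4965 s.
Frames = 4965 × 30 = 148950.

148950 frames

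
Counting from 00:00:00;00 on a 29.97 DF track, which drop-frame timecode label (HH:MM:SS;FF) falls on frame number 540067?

Each 10-minute DF block holds 10 × 60 × 30 − 9 × 2 = 17982 frames. 540067 ÷ 17982 → 30 full blocks, remainder 607.
Within the partial block the first minute is 1800 frames and each further minute 1798, so 0 further minute boundaries passed. Total skipped labels = 18 × 30 + 2 × 0 = 540.
Non-drop label index = 540067 + 540 = 540607; at 30 labels/s that is 05:00:20:07, i.e. DF 05:00:20;07.

05:00:20;07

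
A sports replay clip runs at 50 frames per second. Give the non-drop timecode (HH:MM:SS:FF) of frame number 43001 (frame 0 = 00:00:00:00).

00:14:20:01

43001 ÷ 50 = 860 full seconds, remainder 1 frame.
860 s = 0 h 14 min 20 s.
Timecode: 00:14:20:01.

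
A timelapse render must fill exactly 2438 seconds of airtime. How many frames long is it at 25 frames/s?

Frames = 2438 × 25 = 60950.

60950 frames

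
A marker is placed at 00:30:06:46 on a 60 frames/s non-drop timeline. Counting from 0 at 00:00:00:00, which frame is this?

frame 108406

Total seconds to the label: (0 × 3600 + 30 × 60 + 6) = 1806.
Frame index = 1806 × 60 + 46 = 108406.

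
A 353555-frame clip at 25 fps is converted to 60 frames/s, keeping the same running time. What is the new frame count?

Target frames = source frames × (target rate / source rate) = 353555 × (60)/(25) = 353555 × 12/5 = 848532.

848532 frames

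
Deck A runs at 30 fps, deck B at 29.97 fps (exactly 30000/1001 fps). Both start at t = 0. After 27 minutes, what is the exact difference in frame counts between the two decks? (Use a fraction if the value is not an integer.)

27 min = 1620 s.
A emits 30 × 1620 = 48600 frames; B emits 30000/1001 × 1620 = 48600000/1001.
Difference = 48600/1001 frames (≈ 48.5514); B is behind A.

48600/1001 frames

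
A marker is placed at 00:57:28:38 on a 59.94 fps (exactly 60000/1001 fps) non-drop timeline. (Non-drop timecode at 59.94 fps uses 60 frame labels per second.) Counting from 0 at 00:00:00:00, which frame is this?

frame 206918

Total seconds to the label: (0 × 3600 + 57 × 60 + 28) = 3448.
Frame index = 3448 × 60 + 38 = 206918.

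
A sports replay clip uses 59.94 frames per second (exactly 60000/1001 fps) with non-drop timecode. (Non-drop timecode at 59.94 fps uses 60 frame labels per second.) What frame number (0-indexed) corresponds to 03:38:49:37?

787777

Total seconds to the label: (3 × 3600 + 38 × 60 + 49) = 13129.
Frame index = 13129 × 60 + 37 = 787777.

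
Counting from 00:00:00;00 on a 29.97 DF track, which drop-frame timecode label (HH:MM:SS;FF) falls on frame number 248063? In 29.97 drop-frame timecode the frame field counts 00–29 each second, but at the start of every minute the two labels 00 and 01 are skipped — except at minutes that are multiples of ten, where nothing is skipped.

Each 10-minute DF block holds 10 × 60 × 30 − 9 × 2 = 17982 frames. 248063 ÷ 17982 → 13 full blocks, remainder 14297.
Within the partial block the first minute is 1800 frames and each further minute 1798, so 7 further minute boundaries passed. Total skipped labels = 18 × 13 + 2 × 7 = 248.
Non-drop label index = 248063 + 248 = 248311; at 30 labels/s that is 02:17:57:01, i.e. DF 02:17:57;01.

02:17:57;01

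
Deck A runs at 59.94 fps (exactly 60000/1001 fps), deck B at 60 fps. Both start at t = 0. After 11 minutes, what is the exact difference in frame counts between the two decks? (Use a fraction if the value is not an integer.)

11 min = 660 s.
A emits 60000/1001 × 660 = 3600000/91 frames; B emits 60 × 660 = 39600.
Difference = 3600/91 frames (≈ 39.5604); B is ahead of A.

3600/91 frames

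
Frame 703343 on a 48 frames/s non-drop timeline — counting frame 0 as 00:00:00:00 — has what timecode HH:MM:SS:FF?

04:04:12:47

703343 ÷ 48 = 14652 full seconds, remainder 47 frames.
14652 s = 4 h 4 min 12 s.
Timecode: 04:04:12:47.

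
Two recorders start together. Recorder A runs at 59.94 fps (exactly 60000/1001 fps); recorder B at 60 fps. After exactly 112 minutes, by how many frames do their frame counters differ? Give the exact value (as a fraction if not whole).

57600/143 frames

112 min = 6720 s.
A emits 60000/1001 × 6720 = 57600000/143 frames; B emits 60 × 6720 = 403200.
Difference = 57600/143 frames (≈ 402.7972); B is ahead of A.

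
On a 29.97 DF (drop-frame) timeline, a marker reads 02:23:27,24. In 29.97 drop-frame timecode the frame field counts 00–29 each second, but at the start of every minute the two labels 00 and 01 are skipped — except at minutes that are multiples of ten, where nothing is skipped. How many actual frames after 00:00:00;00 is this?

Complete 10-minute blocks: 14, each 17982 frames → 251748.
Remaining 3 whole minutes in the current block: 1800 + 2 × 1798 = 5396 frames.
Within the current minute: 27 × 30 + 24 − 2 = 832 (labels ;00/;01 skipped at this minute). Total = 251748 + 5396 + 832 = 257976.

257976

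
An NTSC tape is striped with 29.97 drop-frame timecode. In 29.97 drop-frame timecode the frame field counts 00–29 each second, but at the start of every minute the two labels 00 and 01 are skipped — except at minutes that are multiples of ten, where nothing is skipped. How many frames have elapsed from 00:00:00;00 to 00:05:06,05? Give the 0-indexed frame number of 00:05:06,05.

9175

Complete 10-minute blocks: 0, each 17982 frames → 0.
Remaining 5 whole minutes in the current block: 1800 + 4 × 1798 = 8992 frames.
Within the current minute: 6 × 30 + 5 − 2 = 183 (labels ;00/;01 skipped at this minute). Total = 0 + 8992 + 183 = 9175.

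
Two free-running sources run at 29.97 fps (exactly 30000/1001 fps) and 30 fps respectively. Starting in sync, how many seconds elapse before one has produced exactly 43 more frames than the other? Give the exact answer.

The gap grows by |30 − 30000/1001| = 30/1001 frames per second.
Time for a 43-frame gap: 43 ÷ (30/1001) = 43043/30 s.

43043/30 seconds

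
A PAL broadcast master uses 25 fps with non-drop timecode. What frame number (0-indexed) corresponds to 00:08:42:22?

Total seconds to the label: (0 × 3600 + 8 × 60 + 42) = 522.
Frame index = 522 × 25 + 22 = 13072.

frame 13072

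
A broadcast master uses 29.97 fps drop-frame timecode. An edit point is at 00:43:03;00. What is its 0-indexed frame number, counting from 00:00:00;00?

Complete 10-minute blocks: 4, each 17982 frames → 71928.
Remaining 3 whole minutes in the current block: 1800 + 2 × 1798 = 5396 frames.
Within the current minute: 3 × 30 + 0 − 2 = 88 (labels ;00/;01 skipped at this minute). Total = 71928 + 5396 + 88 = 77412.

77412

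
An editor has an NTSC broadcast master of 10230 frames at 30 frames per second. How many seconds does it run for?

Running time = 10230 / (30) = 341 s.

341 seconds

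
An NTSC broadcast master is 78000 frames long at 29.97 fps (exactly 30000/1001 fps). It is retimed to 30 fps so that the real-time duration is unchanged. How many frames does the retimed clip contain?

Target frames = source frames × (target rate / source rate) = 78000 × (30)/(30000/1001) = 78000 × 1001/1000 = 78078.

78078 frames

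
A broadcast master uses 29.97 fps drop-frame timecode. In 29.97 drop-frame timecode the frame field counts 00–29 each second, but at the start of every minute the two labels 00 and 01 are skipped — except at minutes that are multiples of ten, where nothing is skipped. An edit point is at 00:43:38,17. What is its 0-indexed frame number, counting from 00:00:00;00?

78479

As if non-drop at 30 labels/s: (0 × 3600 + 43 × 60 + 38) × 30 + 17 = 78557.
Minute boundaries passed: 43; those not divisible by 10: 43 − 4 = 39; dropped labels = 2 × 39 = 78.
Actual frame index = 78557 − 78 = 78479.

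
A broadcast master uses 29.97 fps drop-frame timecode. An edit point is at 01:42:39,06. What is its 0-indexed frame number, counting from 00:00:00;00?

184592

As if non-drop at 30 labels/s: (1 × 3600 + 42 × 60 + 39) × 30 + 6 = 184776.
Minute boundaries passed: 102; those not divisible by 10: 102 − 10 = 92; dropped labels = 2 × 92 = 184.
Actual frame index = 184776 − 184 = 184592.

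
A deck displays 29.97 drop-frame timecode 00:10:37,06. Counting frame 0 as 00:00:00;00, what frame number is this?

As if non-drop at 30 labels/s: (0 × 3600 + 10 × 60 + 37) × 30 + 6 = 19116.
Minute boundaries passed: 10; those not divisible by 10: 10 − 1 = 9; dropped labels = 2 × 9 = 18.
Actual frame index = 19116 − 18 = 19098.

19098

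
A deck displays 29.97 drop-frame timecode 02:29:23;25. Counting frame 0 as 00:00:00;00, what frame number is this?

268645

Complete 10-minute blocks: 14, each 17982 frames → 251748.
Remaining 9 whole minutes in the current block: 1800 + 8 × 1798 = 16184 frames.
Within the current minute: 23 × 30 + 25 − 2 = 713 (labels ;00/;01 skipped at this minute). Total = 251748 + 16184 + 713 = 268645.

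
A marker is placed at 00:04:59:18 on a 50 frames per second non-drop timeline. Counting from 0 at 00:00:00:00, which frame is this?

Total seconds to the label: (0 × 3600 + 4 × 60 + 59) = 299.
Frame index = 299 × 50 + 18 = 14968.

frame 14968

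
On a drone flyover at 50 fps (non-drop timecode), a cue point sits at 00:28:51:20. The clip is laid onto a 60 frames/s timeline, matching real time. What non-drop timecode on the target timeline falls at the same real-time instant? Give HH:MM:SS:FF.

00:28:51:24

Source frame index: (0×3600 + 28×60 + 51) × 50 + 20 = 86570.
Real time: 86570 / (50) = 8657/5 s.
Target frame: (8657/5) × (60) = 103884.
At 60 labels/s: frame 103884 → 00:28:51:24.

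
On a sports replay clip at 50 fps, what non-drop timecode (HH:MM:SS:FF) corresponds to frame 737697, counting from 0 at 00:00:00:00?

04:05:53:47

737697 ÷ 50 = 14753 full seconds, remainder 47 frames.
14753 s = 4 h 5 min 53 s.
Timecode: 04:05:53:47.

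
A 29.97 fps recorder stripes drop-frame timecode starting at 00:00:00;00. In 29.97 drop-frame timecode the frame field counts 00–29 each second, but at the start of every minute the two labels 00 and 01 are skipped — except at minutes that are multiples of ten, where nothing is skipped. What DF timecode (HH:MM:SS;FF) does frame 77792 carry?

00:43:15;20

Ten DF minutes hold 17982 frames, so frame 77792 lies in block 4 (frames 71928–89909) with 5864 frames into that block.
The block's first minute is 1800 frames and the rest 1798 each; 5864 frames reaches minute 3, so 4 × 18 + 3 × 2 = 78 labels have been skipped so far.
Adding those back, label number 77792 + 78 = 77870 at 30 labels/s is 2595 s + 20 f = 0 h 43 min 15 s frame 20, i.e. 00:43:15;20.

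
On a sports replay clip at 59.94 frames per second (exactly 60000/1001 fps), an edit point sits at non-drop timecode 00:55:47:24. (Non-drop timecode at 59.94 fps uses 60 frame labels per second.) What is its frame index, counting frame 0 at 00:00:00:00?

200844

Total seconds to the label: (0 × 3600 + 55 × 60 + 47) = 3347.
Frame index = 3347 × 60 + 24 = 200844.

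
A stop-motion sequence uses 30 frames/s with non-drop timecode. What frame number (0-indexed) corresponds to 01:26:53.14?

Total seconds to the label: (1 × 3600 + 26 × 60 + 53) = 5213.
Frame index = 5213 × 30 + 14 = 156404.

156404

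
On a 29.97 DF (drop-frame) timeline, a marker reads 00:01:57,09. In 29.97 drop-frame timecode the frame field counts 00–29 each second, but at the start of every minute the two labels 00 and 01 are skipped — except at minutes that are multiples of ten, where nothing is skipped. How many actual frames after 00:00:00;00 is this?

As if non-drop at 30 labels/s: (0 × 3600 + 1 × 60 + 57) × 30 + 9 = 3519.
Minute boundaries passed: 1; those not divisible by 10: 1 − 0 = 1; dropped labels = 2 × 1 = 2.
Actual frame index = 3519 − 2 = 3517.

3517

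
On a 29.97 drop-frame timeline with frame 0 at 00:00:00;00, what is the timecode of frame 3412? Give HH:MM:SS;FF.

00:01:53;24

Each 10-minute DF block holds 10 × 60 × 30 − 9 × 2 = 17982 frames. 3412 ÷ 17982 → 0 full blocks, remainder 3412.
Within the partial block the first minute is 1800 frames and each further minute 1798, so 1 further minute boundary passed. Total skipped labels = 18 × 0 + 2 × 1 = 2.
Non-drop label index = 3412 + 2 = 3414; at 30 labels/s that is 00:01:53:24, i.e. DF 00:01:53;24.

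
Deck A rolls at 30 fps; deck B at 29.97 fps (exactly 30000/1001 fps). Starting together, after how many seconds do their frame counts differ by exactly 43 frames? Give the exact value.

The gap grows by |30000/1001 − 30| = 30/1001 frames per second.
Time for a 43-frame gap: 43 ÷ (30/1001) = 43043/30 s.

43043/30 seconds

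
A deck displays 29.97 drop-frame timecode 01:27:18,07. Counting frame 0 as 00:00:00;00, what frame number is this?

Complete 10-minute blocks: 8, each 17982 frames → 143856.
Remaining 7 whole minutes in the current block: 1800 + 6 × 1798 = 12588 frames.
Within the current minute: 18 × 30 + 7 − 2 = 545 (labels ;00/;01 skipped at this minute). Total = 143856 + 12588 + 545 = 156989.

156989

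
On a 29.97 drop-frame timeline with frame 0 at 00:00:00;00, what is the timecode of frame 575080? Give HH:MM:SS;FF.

05:19:48;16

Ten DF minutes hold 17982 frames, so frame 575080 lies in block 31 (frames 557442–575423) with 17638 frames into that block.
The block's first minute is 1800 frames and the rest 1798 each; 17638 frames reaches minute 9, so 31 × 18 + 9 × 2 = 576 labels have been skipped so far.
Adding those back, label number 575080 + 576 = 575656 at 30 labels/s is 19188 s + 16 f = 5 h 19 min 48 s frame 16, i.e. 05:19:48;16.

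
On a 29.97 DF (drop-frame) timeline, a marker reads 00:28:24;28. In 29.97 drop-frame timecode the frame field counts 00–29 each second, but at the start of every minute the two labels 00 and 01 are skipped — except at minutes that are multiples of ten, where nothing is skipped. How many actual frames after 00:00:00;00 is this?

51096

Complete 10-minute blocks: 2, each 17982 frames → 35964.
Remaining 8 whole minutes in the current block: 1800 + 7 × 1798 = 14386 frames.
Within the current minute: 24 × 30 + 28 − 2 = 746 (labels ;00/;01 skipped at this minute). Total = 35964 + 14386 + 746 = 51096.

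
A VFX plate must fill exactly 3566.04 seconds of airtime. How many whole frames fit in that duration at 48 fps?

Frames = 3566.04 × 48 = 4279248/25 ≈ 171169.9200.
Complete frames: 171169.

171169 frames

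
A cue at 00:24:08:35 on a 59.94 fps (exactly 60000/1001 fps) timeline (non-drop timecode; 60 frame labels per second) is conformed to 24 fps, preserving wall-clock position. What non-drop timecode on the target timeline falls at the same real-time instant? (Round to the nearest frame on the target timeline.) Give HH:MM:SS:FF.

00:24:10:01

Source frame index: (0×3600 + 24×60 + 8) × 60 + 35 = 86915.
Real time: 86915 / (60000/1001) = 17400383/12000 s.
Target frame: (17400383/12000) × (24) = 17400383/500 ≈ 34800.766 → 34801.
At 24 labels/s: frame 34801 → 00:24:10:01.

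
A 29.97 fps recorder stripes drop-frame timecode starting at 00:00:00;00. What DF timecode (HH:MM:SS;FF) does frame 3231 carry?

Each 10-minute DF block holds 10 × 60 × 30 − 9 × 2 = 17982 frames. 3231 ÷ 17982 → 0 full blocks, remainder 3231.
Within the partial block the first minute is 1800 frames and each further minute 1798, so 1 further minute boundary passed. Total skipped labels = 18 × 0 + 2 × 1 = 2.
Non-drop label index = 3231 + 2 = 3233; at 30 labels/s that is 00:01:47:23, i.e. DF 00:01:47;23.

00:01:47;23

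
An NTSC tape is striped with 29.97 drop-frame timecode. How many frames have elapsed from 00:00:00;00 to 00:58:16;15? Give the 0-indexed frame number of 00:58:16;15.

Complete 10-minute blocks: 5, each 17982 frames → 89910.
Remaining 8 whole minutes in the current block: 1800 + 7 × 1798 = 14386 frames.
Within the current minute: 16 × 30 + 15 − 2 = 493 (labels ;00/;01 skipped at this minute). Total = 89910 + 14386 + 493 = 104789.

104789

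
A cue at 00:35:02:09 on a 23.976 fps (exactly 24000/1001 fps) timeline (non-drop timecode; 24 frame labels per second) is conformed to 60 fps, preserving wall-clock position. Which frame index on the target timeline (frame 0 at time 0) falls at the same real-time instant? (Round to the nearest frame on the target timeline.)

Source frame index: (0×3600 + 35×60 + 2) × 24 + 9 = 50457.
Real time: 50457 / (24000/1001) = 16835819/8000 s.
Target frame: (16835819/8000) × (60) = 50507457/400 ≈ 126268.643 → 126269.

frame 126269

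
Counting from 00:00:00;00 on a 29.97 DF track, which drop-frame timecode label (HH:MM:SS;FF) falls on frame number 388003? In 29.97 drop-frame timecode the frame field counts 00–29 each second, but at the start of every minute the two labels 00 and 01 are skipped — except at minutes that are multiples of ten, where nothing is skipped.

03:35:46;11

Ten DF minutes hold 17982 frames, so frame 388003 lies in block 21 (frames 377622–395603) with 10381 frames into that block.
The block's first minute is 1800 frames and the rest 1798 each; 10381 frames reaches minute 5, so 21 × 18 + 5 × 2 = 388 labels have been skipped so far.
Adding those back, label number 388003 + 388 = 388391 at 30 labels/s is 12946 s + 11 f = 3 h 35 min 46 s frame 11, i.e. 03:35:46;11.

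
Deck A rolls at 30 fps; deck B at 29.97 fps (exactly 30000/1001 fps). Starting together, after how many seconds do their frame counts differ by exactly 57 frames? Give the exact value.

1901.9 seconds

The gap grows by |30000/1001 − 30| = 30/1001 frames per second.
Time for a 57-frame gap: 57 ÷ (30/1001) = 1901.9 s.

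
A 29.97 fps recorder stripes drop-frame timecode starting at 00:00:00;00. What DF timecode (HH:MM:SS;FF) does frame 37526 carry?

00:20:52;02

Ten DF minutes hold 17982 frames, so frame 37526 lies in block 2 (frames 35964–53945) with 1562 frames into that block.
The block's first minute is 1800 frames and the rest 1798 each; 1562 frames reaches minute 0, so 2 × 18 + 0 × 2 = 36 labels have been skipped so far.
Adding those back, label number 37526 + 36 = 37562 at 30 labels/s is 1252 s + 2 f = 0 h 20 min 52 s frame 2, i.e. 00:20:52;02.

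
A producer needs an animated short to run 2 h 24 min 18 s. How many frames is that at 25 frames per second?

2 h 24 min 18 s = 8658 s.
Frames = 8658 × 25 = 216450.

216450 frames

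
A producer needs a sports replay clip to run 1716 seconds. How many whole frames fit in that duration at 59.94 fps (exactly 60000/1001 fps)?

Frames = 1716 × 60000/1001 = 720000/7 ≈ 102857.1429.
Complete frames: 102857.

102857 frames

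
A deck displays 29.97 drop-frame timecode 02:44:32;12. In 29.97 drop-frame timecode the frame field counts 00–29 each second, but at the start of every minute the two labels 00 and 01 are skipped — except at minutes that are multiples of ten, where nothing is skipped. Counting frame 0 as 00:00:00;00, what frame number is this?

295876

As if non-drop at 30 labels/s: (2 × 3600 + 44 × 60 + 32) × 30 + 12 = 296172.
Minute boundaries passed: 164; those not divisible by 10: 164 − 16 = 148; dropped labels = 2 × 148 = 296.
Actual frame index = 296172 − 296 = 295876.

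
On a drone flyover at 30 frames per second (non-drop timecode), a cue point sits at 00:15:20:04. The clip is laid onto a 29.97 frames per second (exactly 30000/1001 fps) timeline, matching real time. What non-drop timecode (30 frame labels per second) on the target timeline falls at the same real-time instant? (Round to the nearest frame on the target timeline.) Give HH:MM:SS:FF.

Source frame index: (0×3600 + 15×60 + 20) × 30 + 4 = 27604.
Real time: 27604 / (30) = 13802/15 s.
Target frame: (13802/15) × (30000/1001) = 27604000/1001 ≈ 27576.424 → 27576.
At 30 labels/s: frame 27576 → 00:15:19:06.

00:15:19:06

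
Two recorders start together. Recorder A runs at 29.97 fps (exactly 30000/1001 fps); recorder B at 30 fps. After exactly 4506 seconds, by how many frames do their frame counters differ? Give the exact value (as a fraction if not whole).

135180/1001 frames

A emits 30000/1001 × 4506 = 135180000/1001 frames; B emits 30 × 4506 = 135180.
Difference = 135180/1001 frames (≈ 135.0450); B is ahead of A.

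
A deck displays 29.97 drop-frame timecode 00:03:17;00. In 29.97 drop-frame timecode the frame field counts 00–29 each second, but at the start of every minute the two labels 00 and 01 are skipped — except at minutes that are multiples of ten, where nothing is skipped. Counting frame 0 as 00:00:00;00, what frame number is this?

Complete 10-minute blocks: 0, each 17982 frames → 0.
Remaining 3 whole minutes in the current block: 1800 + 2 × 1798 = 5396 frames.
Within the current minute: 17 × 30 + 0 − 2 = 508 (labels ;00/;01 skipped at this minute). Total = 0 + 5396 + 508 = 5904.

5904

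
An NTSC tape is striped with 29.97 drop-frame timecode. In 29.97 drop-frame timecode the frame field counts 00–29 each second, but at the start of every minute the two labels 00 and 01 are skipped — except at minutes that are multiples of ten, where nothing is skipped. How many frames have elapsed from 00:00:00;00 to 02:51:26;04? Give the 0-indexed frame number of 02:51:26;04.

308276

As if non-drop at 30 labels/s: (2 × 3600 + 51 × 60 + 26) × 30 + 4 = 308584.
Minute boundaries passed: 171; those not divisible by 10: 171 − 17 = 154; dropped labels = 2 × 154 = 308.
Actual frame index = 308584 − 308 = 308276.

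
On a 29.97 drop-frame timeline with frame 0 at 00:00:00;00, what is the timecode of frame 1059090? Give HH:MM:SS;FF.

Each 10-minute DF block holds 10 × 60 × 30 − 9 × 2 = 17982 frames. 1059090 ÷ 17982 → 58 full blocks, remainder 16134.
Within the partial block the first minute is 1800 frames and each further minute 1798, so 8 further minute boundaries passed. Total skipped labels = 18 × 58 + 2 × 8 = 1060.
Non-drop label index = 1059090 + 1060 = 1060150; at 30 labels/s that is 09:48:58:10, i.e. DF 09:48:58;10.

09:48:58;10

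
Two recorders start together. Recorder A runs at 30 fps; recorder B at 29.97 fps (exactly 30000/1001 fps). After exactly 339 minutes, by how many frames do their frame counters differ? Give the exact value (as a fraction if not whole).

339 min = 20340 s.
A emits 30 × 20340 = 610200 frames; B emits 30000/1001 × 20340 = 610200000/1001.
Difference = 610200/1001 frames (≈ 609.5904); B is behind A.

610200/1001 frames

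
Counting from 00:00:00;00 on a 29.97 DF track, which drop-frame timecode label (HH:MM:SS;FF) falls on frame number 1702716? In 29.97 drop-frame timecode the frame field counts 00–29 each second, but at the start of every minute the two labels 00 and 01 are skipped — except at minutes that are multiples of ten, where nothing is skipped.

15:46:54;00

Each 10-minute DF block holds 10 × 60 × 30 − 9 × 2 = 17982 frames. 1702716 ÷ 17982 → 94 full blocks, remainder 12408.
Within the partial block the first minute is 1800 frames and each further minute 1798, so 6 further minute boundaries passed. Total skipped labels = 18 × 94 + 2 × 6 = 1704.
Non-drop label index = 1702716 + 1704 = 1704420; at 30 labels/s that is 15:46:54:00, i.e. DF 15:46:54;00.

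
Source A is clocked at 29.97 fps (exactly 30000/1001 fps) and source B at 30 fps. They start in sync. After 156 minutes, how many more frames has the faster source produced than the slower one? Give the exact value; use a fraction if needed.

21600/77 frames

156 min = 9360 s.
A emits 30000/1001 × 9360 = 21600000/77 frames; B emits 30 × 9360 = 280800.
Difference = 21600/77 frames (≈ 280.5195); B is ahead of A.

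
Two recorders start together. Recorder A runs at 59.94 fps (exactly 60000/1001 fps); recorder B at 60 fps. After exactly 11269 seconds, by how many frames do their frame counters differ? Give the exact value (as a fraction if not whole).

A emits 60000/1001 × 11269 = 676140000/1001 frames; B emits 60 × 11269 = 676140.
Difference = 676140/1001 frames (≈ 675.4645); B is ahead of A.

676140/1001 frames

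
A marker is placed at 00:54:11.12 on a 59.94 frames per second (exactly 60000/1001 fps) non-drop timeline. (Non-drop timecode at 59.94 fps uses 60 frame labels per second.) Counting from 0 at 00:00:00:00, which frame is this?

195072

Total seconds to the label: (0 × 3600 + 54 × 60 + 11) = 3251.
Frame index = 3251 × 60 + 12 = 195072.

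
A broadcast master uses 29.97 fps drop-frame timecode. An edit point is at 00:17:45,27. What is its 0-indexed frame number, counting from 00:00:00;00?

31945

As if non-drop at 30 labels/s: (0 × 3600 + 17 × 60 + 45) × 30 + 27 = 31977.
Minute boundaries passed: 17; those not divisible by 10: 17 − 1 = 16; dropped labels = 2 × 16 = 32.
Actual frame index = 31977 − 32 = 31945.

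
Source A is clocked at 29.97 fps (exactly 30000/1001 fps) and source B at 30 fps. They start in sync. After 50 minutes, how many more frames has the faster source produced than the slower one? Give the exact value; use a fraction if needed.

90000/1001 frames

50 min = 3000 s.
A emits 30000/1001 × 3000 = 90000000/1001 frames; B emits 30 × 3000 = 90000.
Difference = 90000/1001 frames (≈ 89.9101); B is ahead of A.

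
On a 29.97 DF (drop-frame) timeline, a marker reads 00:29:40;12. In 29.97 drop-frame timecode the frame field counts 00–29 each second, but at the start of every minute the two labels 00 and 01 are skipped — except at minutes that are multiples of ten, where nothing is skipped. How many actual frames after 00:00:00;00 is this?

53358

As if non-drop at 30 labels/s: (0 × 3600 + 29 × 60 + 40) × 30 + 12 = 53412.
Minute boundaries passed: 29; those not divisible by 10: 29 − 2 = 27; dropped labels = 2 × 27 = 54.
Actual frame index = 53412 − 54 = 53358.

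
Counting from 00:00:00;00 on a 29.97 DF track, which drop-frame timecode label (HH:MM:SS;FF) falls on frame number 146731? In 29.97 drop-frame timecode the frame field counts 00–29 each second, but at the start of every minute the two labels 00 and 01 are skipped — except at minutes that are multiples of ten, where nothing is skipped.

Each 10-minute DF block holds 10 × 60 × 30 − 9 × 2 = 17982 frames. 146731 ÷ 17982 → 8 full blocks, remainder 2875.
Within the partial block the first minute is 1800 frames and each further minute 1798, so 1 further minute boundary passed. Total skipped labels = 18 × 8 + 2 × 1 = 146.
Non-drop label index = 146731 + 146 = 146877; at 30 labels/s that is 01:21:35:27, i.e. DF 01:21:35;27.

01:21:35;27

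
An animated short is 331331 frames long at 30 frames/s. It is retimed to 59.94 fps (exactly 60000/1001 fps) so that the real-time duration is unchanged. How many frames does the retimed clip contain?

Target frames = source frames × (target rate / source rate) = 331331 × (60000/1001)/(30) = 331331 × 2000/1001 = 662000.

662000 frames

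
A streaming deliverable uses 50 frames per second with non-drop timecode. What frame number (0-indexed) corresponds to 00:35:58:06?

Total seconds to the label: (0 × 3600 + 35 × 60 + 58) = 2158.
Frame index = 2158 × 50 + 6 = 107906.

frame 107906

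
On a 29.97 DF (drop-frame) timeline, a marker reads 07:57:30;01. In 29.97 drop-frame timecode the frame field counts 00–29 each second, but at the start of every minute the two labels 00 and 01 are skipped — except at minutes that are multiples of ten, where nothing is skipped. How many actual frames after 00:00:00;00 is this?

Complete 10-minute blocks: 47, each 17982 frames → 845154.
Remaining 7 whole minutes in the current block: 1800 + 6 × 1798 = 12588 frames.
Within the current minute: 30 × 30 + 1 − 2 = 899 (labels ;00/;01 skipped at this minute). Total = 845154 + 12588 + 899 = 858641.

858641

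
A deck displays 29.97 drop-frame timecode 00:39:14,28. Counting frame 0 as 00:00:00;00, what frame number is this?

As if non-drop at 30 labels/s: (0 × 3600 + 39 × 60 + 14) × 30 + 28 = 70648.
Minute boundaries passed: 39; those not divisible by 10: 39 − 3 = 36; dropped labels = 2 × 36 = 72.
Actual frame index = 70648 − 72 = 70576.

70576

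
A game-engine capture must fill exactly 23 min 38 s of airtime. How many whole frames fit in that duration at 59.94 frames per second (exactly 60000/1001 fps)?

84995 frames

23 min 38 s = 1418 s.
Frames = 1418 × 60000/1001 = 85080000/1001 ≈ 84995.0050.
Complete frames: 84995.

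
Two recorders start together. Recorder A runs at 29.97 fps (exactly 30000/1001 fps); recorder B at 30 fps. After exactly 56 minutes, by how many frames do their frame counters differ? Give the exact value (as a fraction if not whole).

56 min = 3360 s.
A emits 30000/1001 × 3360 = 14400000/143 frames; B emits 30 × 3360 = 100800.
Difference = 14400/143 frames (≈ 100.6993); B is ahead of A.

14400/143 frames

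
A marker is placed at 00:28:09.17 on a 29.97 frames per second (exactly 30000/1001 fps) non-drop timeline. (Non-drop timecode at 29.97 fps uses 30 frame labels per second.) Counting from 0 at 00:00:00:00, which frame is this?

50687

Total seconds to the label: (0 × 3600 + 28 × 60 + 9) = 1689.
Frame index = 1689 × 30 + 17 = 50687.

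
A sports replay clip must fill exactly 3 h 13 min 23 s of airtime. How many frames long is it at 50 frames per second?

580150 frames

3 h 13 min 23 s = 11603 s.
Frames = 11603 × 50 = 580150.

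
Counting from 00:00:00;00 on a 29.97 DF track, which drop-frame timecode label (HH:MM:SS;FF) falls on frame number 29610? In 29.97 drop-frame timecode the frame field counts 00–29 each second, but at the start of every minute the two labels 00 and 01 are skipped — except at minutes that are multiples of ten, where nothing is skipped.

00:16:28;00

Ten DF minutes hold 17982 frames, so frame 29610 lies in block 1 (frames 17982–35963) with 11628 frames into that block.
The block's first minute is 1800 frames and the rest 1798 each; 11628 frames reaches minute 6, so 1 × 18 + 6 × 2 = 30 labels have been skipped so far.
Adding those back, label number 29610 + 30 = 29640 at 30 labels/s is 988 s + 0 f = 0 h 16 min 28 s frame 0, i.e. 00:16:28;00.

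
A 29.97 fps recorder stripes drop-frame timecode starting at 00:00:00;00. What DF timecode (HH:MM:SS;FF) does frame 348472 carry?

03:13:47;10

Ten DF minutes hold 17982 frames, so frame 348472 lies in block 19 (frames 341658–359639) with 6814 frames into that block.
The block's first minute is 1800 frames and the rest 1798 each; 6814 frames reaches minute 3, so 19 × 18 + 3 × 2 = 348 labels have been skipped so far.
Adding those back, label number 348472 + 348 = 348820 at 30 labels/s is 11627 s + 10 f = 3 h 13 min 47 s frame 10, i.e. 03:13:47;10.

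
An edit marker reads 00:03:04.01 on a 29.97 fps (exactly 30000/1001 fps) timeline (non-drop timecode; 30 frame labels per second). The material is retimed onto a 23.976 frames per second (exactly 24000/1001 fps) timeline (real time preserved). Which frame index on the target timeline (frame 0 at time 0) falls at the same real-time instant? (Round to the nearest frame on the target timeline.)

frame 4417

Source frame index: (0×3600 + 3×60 + 4) × 30 + 1 = 5521.
Real time: 5521 / (30000/1001) = 5526521/30000 s.
Target frame: (5526521/30000) × (24000/1001) = 22084/5 ≈ 4416.800 → 4417.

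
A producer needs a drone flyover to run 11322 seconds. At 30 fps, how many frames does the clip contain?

Frames = 11322 × 30 = 339660.

339660 frames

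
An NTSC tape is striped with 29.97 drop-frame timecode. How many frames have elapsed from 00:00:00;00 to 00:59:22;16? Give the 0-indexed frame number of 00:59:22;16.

106768

Complete 10-minute blocks: 5, each 17982 frames → 89910.
Remaining 9 whole minutes in the current block: 1800 + 8 × 1798 = 16184 frames.
Within the current minute: 22 × 30 + 16 − 2 = 674 (labels ;00/;01 skipped at this minute). Total = 89910 + 16184 + 674 = 106768.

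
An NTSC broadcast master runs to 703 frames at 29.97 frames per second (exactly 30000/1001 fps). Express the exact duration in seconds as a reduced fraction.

Running time = 703 ÷ (30000/1001) = 703 × 1001/30000 = 703703/30000 s.

703703/30000 seconds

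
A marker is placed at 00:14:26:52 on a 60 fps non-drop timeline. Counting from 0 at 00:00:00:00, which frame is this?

Total seconds to the label: (0 × 3600 + 14 × 60 + 26) = 866.
Frame index = 866 × 60 + 52 = 52012.

frame 52012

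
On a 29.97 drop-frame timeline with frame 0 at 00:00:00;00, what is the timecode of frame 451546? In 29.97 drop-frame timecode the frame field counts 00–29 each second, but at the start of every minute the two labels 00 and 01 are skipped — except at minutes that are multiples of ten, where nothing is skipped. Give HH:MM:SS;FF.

04:11:06;18

Ten DF minutes hold 17982 frames, so frame 451546 lies in block 25 (frames 449550–467531) with 1996 frames into that block.
The block's first minute is 1800 frames and the rest 1798 each; 1996 frames reaches minute 1, so 25 × 18 + 1 × 2 = 452 labels have been skipped so far.
Adding those back, label number 451546 + 452 = 451998 at 30 labels/s is 15066 s + 18 f = 4 h 11 min 6 s frame 18, i.e. 04:11:06;18.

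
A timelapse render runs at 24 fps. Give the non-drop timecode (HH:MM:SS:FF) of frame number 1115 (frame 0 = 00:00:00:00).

1115 ÷ 24 = 46 full seconds, remainder 11 frames.
46 s = 0 h 0 min 46 s.
Timecode: 00:00:46:11.

00:00:46:11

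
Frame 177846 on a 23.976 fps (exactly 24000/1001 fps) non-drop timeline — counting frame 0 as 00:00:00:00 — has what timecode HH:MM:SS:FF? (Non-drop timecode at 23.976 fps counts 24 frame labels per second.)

02:03:30:06

177846 ÷ 24 = 7410 full seconds, remainder 6 frames.
7410 s = 2 h 3 min 30 s.
Timecode: 02:03:30:06.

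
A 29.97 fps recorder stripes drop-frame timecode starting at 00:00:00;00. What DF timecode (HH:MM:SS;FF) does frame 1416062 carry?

13:07:29;10

Ten DF minutes hold 17982 frames, so frame 1416062 lies in block 78 (frames 1402596–1420577) with 13466 frames into that block.
The block's first minute is 1800 frames and the rest 1798 each; 13466 frames reaches minute 7, so 78 × 18 + 7 × 2 = 1418 labels have been skipped so far.
Adding those back, label number 1416062 + 1418 = 1417480 at 30 labels/s is 47249 s + 10 f = 13 h 7 min 29 s frame 10, i.e. 13:07:29;10.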